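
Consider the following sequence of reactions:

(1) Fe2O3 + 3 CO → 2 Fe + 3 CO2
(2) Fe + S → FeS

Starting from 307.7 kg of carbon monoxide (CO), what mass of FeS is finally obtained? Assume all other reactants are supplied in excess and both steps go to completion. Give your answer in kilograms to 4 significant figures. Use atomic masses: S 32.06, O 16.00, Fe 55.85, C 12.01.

M(CO) = 12.01 + 16.00 = 28.01 g/mol.
M(FeS) = 55.85 + 32.06 = 87.91 g/mol.
307.7 kg = 307700 g.
n(CO) = 307700 / 28.01 = 10985 mol.
Step 1 gives a 3:2 ratio of CO to Fe, so n(Fe) = 7323.6 mol.
In step 2 the Fe:FeS ratio is 1:1, so n(FeS) = 7323.6 mol.
Mass of FeS = 7323.6 × 87.91 = 643820 g = 643.8 kg.

643.8 kg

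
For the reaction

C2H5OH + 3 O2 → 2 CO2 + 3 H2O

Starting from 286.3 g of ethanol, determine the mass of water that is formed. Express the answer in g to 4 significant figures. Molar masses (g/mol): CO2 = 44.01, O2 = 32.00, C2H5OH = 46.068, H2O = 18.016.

335.9 g

n(C2H5OH) = 286.30 g / 46.068 g/mol = 6.2147 mol.
From the equation the C2H5OH:H2O mole ratio is 1:3, so n(H2O) = 6.2147 × 3/1 = 18.644 mol.
Mass of H2O = 18.644 mol × 18.016 g/mol = 335.89 g.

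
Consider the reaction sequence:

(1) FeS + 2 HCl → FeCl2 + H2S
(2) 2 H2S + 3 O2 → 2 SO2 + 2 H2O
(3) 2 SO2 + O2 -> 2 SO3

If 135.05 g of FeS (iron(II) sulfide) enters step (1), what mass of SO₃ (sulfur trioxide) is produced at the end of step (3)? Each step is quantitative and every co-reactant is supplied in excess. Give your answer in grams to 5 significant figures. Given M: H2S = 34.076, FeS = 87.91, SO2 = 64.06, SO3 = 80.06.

122.99 g

n(FeS) = 135.05 / 87.91 = 1.53623 mol.
Reaction (1): FeS→H2S ratio 1:1 ⇒ n(H2S) = 1.53623 mol.
Reaction (2): H2S→SO2 ratio 2:2 ⇒ n(SO2) = 1.53623 mol.
Reaction (3): SO2→SO3 ratio 2:2 ⇒ n(SO3) = 1.53623 mol.
Mass of SO3 = 1.53623 × 80.06 = 122.991 g.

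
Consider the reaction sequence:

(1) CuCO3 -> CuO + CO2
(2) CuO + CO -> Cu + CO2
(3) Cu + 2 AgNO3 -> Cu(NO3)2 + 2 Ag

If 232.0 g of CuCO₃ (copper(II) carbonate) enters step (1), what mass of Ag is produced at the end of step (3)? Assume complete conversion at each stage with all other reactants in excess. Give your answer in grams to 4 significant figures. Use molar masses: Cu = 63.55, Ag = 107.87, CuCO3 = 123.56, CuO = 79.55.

n(CuCO3) = 232.0 / 123.56 = 1.8776 mol.
Reaction (1): CuCO3→CuO ratio 1:1 ⇒ n(CuO) = 1.8776 mol.
Reaction (2): CuO→Cu ratio 1:1 ⇒ n(Cu) = 1.8776 mol.
Reaction (3): Cu→Ag ratio 1:2 ⇒ n(Ag) = 3.7553 mol.
Mass of Ag = 3.7553 × 107.87 = 405.08 g.

405.1 g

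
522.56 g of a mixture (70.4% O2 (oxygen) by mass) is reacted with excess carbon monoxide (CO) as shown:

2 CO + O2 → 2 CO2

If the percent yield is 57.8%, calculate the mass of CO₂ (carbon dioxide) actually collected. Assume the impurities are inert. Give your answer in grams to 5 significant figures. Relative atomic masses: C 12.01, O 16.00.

Pure O2 available = 522.56 g × 0.704 = 367.882 g.
M(O2) = 2(16.00) = 32.00 g/mol.
M(CO2) = 12.01 + 2(16.00) = 44.01 g/mol.
n(O2) = 367.882 g / 32.00 g/mol = 11.4963 mol.
From the equation the O2:CO2 mole ratio is 1:2, so n(CO2) = 11.4963 × 2/1 = 22.9926 mol.
Mass of CO2 = 22.9926 mol × 44.01 g/mol = 1011.91 g.
Actual mass collected = 1011.91 g × 0.578 = 584.882 g.

584.88 g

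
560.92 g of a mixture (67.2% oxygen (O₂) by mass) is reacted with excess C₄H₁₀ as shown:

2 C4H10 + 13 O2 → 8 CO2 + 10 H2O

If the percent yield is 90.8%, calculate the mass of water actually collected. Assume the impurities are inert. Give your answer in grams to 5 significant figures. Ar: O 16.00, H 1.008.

Pure O2 available = 560.92 g × 0.672 = 376.938 g.
M(O2) = 2(16.00) = 32.00 g/mol.
M(H2O) = 2(1.008) + 16.00 = 18.016 g/mol.
n(O2) = 376.938 g / 32.00 g/mol = 11.7793 mol.
From the equation the O2:H2O mole ratio is 13:10, so n(H2O) = 11.7793 × 10/13 = 9.06102 mol.
Mass of H2O = 9.06102 mol × 18.016 g/mol = 163.243 g.
Actual mass collected = 163.243 g × 0.908 = 148.225 g.

148.22 g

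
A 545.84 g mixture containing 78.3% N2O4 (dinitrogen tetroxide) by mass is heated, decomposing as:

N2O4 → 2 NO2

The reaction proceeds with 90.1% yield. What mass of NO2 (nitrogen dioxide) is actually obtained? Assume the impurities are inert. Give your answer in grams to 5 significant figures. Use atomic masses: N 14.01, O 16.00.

385.08 g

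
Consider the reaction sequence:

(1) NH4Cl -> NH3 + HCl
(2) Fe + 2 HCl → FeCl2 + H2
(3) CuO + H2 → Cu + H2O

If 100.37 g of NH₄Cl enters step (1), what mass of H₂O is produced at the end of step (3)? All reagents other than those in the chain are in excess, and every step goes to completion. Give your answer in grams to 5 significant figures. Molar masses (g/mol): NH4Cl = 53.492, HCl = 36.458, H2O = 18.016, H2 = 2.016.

16.902 g

n(NH4Cl) = 100.37 / 53.492 = 1.87636 mol.
Reaction (1): NH4Cl→HCl ratio 1:1 ⇒ n(HCl) = 1.87636 mol.
Reaction (2): HCl→H2 ratio 2:1 ⇒ n(H2) = 0.938178 mol.
Reaction (3): H2→H2O ratio 1:1 ⇒ n(H2O) = 0.938178 mol.
Mass of H2O = 0.938178 × 18.016 = 16.9022 g.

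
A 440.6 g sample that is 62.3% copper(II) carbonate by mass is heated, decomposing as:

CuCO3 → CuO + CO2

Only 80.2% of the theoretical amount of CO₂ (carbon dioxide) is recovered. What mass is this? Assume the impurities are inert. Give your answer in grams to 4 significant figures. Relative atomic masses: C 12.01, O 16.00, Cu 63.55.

Pure CuCO3 available = 440.6 g × 0.623 = 274.49 g.
M(CuCO3) = 63.55 + 12.01 + 3(16.00) = 123.56 g/mol.
M(CO2) = 12.01 + 2(16.00) = 44.01 g/mol.
n(CuCO3) = 274.49 g / 123.56 g/mol = 2.2215 mol.
From the equation the CuCO3:CO2 mole ratio is 1:1, so n(CO2) = 2.2215 × 1/1 = 2.2215 mol.
Mass of CO2 = 2.2215 mol × 44.01 g/mol = 97.770 g.
Actual mass collected = 97.770 g × 0.802 = 78.412 g.

78.41 g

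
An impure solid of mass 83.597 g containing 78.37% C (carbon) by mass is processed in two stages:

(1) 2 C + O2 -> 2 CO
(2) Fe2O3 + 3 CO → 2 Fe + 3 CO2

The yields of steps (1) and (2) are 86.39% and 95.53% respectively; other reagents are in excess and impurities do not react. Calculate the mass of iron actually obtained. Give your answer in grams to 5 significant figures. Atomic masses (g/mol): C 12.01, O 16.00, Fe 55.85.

167.62 g

Pure C = 83.597 × 0.7837 = 65.5150 g.
M(C) = 12.01 g/mol.
M(Fe) = 55.85 g/mol.
n(C) = 65.5150 / 12.01 = 5.45503 mol.
Step 1 (C:CO = 2:2): theoretical n(CO) = 5.45503 mol; at 86.39% yield, n(CO) = 4.71260 mol.
Step 2 (CO:Fe = 3:2): theoretical n(Fe) = 3.14174 mol, so theoretical mass = 3.14174 × 55.85 = 175.466 g.
At 95.53% yield, actual mass of Fe = 175.466 × 0.9553 = 167.623 g.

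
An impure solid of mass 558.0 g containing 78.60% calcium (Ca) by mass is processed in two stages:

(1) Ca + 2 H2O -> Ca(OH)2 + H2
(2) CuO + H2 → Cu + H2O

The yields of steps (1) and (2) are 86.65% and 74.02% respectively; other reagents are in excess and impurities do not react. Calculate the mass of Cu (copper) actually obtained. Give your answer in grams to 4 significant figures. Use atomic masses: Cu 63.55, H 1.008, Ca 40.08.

Pure Ca = 558.0 × 0.7860 = 438.59 g.
M(Ca) = 40.08 g/mol.
M(Cu) = 63.55 g/mol.
n(Ca) = 438.59 / 40.08 = 10.943 mol.
Step 1 (Ca:H2 = 1:1): theoretical n(H2) = 10.943 mol; at 86.65% yield, n(H2) = 9.4819 mol.
Step 2 (H2:Cu = 1:1): theoretical n(Cu) = 9.4819 mol, so theoretical mass = 9.4819 × 63.55 = 602.58 g.
At 74.02% yield, actual mass of Cu = 602.58 × 0.7402 = 446.03 g.

446.0 g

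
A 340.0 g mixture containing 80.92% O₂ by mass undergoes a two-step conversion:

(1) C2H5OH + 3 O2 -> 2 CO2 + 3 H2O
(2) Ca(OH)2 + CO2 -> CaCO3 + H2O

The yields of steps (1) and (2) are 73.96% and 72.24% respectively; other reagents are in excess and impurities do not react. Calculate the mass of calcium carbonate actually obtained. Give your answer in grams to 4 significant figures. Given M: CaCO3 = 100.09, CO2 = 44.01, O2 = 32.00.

Pure O2 = 340.0 × 0.8092 = 275.13 g.
n(O2) = 275.13 / 32.00 = 8.5977 mol.
Step 1 (O2:CO2 = 3:2): theoretical n(CO2) = 5.7318 mol; at 73.96% yield, n(CO2) = 4.2393 mol.
Step 2 (CO2:CaCO3 = 1:1): theoretical n(CaCO3) = 4.2393 mol, so theoretical mass = 4.2393 × 100.09 = 424.31 g.
At 72.24% yield, actual mass of CaCO3 = 424.31 × 0.7224 = 306.52 g.

306.5 g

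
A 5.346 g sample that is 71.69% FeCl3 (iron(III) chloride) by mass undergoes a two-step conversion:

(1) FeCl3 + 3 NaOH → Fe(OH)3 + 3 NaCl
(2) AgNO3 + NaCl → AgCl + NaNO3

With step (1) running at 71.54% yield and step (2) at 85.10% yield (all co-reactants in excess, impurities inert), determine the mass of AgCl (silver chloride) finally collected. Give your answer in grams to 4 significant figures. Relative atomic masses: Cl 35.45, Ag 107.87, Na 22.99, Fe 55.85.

Pure FeCl3 = 5.346 × 0.7169 = 3.8325 g.
M(FeCl3) = 55.85 + 3(35.45) = 162.20 g/mol.
M(AgCl) = 107.87 + 35.45 = 143.32 g/mol.
n(FeCl3) = 3.8325 / 162.20 = 0.023629 mol.
Step 1 (FeCl3:NaCl = 1:3): theoretical n(NaCl) = 0.070886 mol; at 71.54% yield, n(NaCl) = 0.050712 mol.
Step 2 (NaCl:AgCl = 1:1): theoretical n(AgCl) = 0.050712 mol, so theoretical mass = 0.050712 × 143.32 = 7.2680 g.
At 85.10% yield, actual mass of AgCl = 7.2680 × 0.8510 = 6.1851 g.

6.185 g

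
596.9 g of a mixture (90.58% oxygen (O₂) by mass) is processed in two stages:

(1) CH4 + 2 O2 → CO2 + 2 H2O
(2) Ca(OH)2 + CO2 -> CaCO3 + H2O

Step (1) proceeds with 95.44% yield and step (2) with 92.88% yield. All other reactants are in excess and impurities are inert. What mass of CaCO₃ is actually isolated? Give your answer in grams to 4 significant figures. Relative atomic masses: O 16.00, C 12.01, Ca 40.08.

749.5 g

Pure O2 = 596.9 × 0.9058 = 540.67 g.
M(O2) = 2(16.00) = 32.00 g/mol.
M(CaCO3) = 40.08 + 12.01 + 3(16.00) = 100.09 g/mol.
n(O2) = 540.67 / 32.00 = 16.896 mol.
Step 1 (O2:CO2 = 2:1): theoretical n(CO2) = 8.4480 mol; at 95.44% yield, n(CO2) = 8.0628 mol.
Step 2 (CO2:CaCO3 = 1:1): theoretical n(CaCO3) = 8.0628 mol, so theoretical mass = 8.0628 × 100.09 = 807.00 g.
At 92.88% yield, actual mass of CaCO3 = 807.00 × 0.9288 = 749.54 g.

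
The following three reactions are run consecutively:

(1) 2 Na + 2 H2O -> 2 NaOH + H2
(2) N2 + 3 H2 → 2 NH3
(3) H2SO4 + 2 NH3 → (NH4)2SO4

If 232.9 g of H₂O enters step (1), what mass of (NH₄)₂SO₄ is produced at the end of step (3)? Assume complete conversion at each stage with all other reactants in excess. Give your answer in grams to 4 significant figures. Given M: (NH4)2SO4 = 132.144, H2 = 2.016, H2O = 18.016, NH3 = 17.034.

284.7 g

n(H2O) = 232.9 / 18.016 = 12.927 mol.
Reaction (1): H2O→H2 ratio 2:1 ⇒ n(H2) = 6.4637 mol.
Reaction (2): H2→NH3 ratio 3:2 ⇒ n(NH3) = 4.3091 mol.
Reaction (3): NH3→(NH4)2SO4 ratio 2:1 ⇒ n((NH4)2SO4) = 2.1546 mol.
Mass of (NH4)2SO4 = 2.1546 × 132.144 = 284.71 g.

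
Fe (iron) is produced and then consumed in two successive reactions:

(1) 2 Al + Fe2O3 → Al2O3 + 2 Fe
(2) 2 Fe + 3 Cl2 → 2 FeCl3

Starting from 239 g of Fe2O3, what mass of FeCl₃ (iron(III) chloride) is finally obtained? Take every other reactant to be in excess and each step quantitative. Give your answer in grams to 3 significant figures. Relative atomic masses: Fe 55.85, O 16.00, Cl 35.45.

485 g

M(Fe2O3) = 2(55.85) + 3(16.00) = 159.70 g/mol.
M(FeCl3) = 55.85 + 3(35.45) = 162.20 g/mol.
n(Fe2O3) = 239.0 / 159.70 = 1.497 mol.
Step 1 gives a 1:2 ratio of Fe2O3 to Fe, so n(Fe) = 2.993 mol.
In step 2 the Fe:FeCl3 ratio is 2:2, so n(FeCl3) = 2.993 mol.
Mass of FeCl3 = 2.993 × 162.20 = 485.5 g.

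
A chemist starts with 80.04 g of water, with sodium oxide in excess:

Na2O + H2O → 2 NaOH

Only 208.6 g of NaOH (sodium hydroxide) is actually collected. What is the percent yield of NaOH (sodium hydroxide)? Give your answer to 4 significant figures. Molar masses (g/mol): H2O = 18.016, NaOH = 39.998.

n(H2O) = 80.040 g / 18.016 g/mol = 4.4427 mol.
From the equation the H2O:NaOH mole ratio is 1:2, so n(NaOH) = 4.4427 × 2/1 = 8.8854 mol.
Mass of NaOH = 8.8854 mol × 39.998 g/mol = 355.40 g.
This is the theoretical yield. Percent yield = 208.6 g / 355.40 g × 100% = 58.694%.

58.69 %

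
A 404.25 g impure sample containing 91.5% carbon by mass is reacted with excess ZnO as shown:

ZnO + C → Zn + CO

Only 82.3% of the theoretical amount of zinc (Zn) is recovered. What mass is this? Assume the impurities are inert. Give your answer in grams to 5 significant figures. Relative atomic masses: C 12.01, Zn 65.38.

Pure C available = 404.25 g × 0.915 = 369.889 g.
M(C) = 12.01 g/mol.
M(Zn) = 65.38 g/mol.
n(C) = 369.889 g / 12.01 g/mol = 30.7984 mol.
From the equation the C:Zn mole ratio is 1:1, so n(Zn) = 30.7984 × 1/1 = 30.7984 mol.
Mass of Zn = 30.7984 mol × 65.38 g/mol = 2013.60 g.
Actual mass collected = 2013.60 g × 0.823 = 1657.19 g.

1657.2 g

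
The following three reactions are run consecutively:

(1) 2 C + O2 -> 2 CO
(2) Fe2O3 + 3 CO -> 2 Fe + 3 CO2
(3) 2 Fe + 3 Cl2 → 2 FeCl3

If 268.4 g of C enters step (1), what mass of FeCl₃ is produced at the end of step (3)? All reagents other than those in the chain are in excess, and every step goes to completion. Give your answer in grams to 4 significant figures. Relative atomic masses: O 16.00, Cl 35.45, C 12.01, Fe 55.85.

2417 g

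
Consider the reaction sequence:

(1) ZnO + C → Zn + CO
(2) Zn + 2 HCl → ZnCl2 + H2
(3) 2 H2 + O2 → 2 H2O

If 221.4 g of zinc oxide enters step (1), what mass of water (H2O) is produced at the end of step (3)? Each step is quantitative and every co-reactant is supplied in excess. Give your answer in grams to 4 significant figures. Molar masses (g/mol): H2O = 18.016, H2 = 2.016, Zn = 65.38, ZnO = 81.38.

n(ZnO) = 221.4 / 81.38 = 2.7206 mol.
Reaction (1): ZnO→Zn ratio 1:1 ⇒ n(Zn) = 2.7206 mol.
Reaction (2): Zn→H2 ratio 1:1 ⇒ n(H2) = 2.7206 mol.
Reaction (3): H2→H2O ratio 2:2 ⇒ n(H2O) = 2.7206 mol.
Mass of H2O = 2.7206 × 18.016 = 49.014 g.

49.01 g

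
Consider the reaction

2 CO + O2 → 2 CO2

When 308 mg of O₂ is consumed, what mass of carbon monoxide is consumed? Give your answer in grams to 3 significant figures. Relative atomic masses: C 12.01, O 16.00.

0.539 g

M(O2) = 2(16.00) = 32.00 g/mol.
M(CO) = 12.01 + 16.00 = 28.01 g/mol.
Convert: 308 mg = 0.3080 g.
n(O2) = 0.3080 g / 32.00 g/mol = 0.009625 mol.
From the equation the O2:CO mole ratio is 1:2, so n(CO) = 0.009625 × 2/1 = 0.01925 mol.
Mass of CO = 0.01925 mol × 28.01 g/mol = 0.5392 g.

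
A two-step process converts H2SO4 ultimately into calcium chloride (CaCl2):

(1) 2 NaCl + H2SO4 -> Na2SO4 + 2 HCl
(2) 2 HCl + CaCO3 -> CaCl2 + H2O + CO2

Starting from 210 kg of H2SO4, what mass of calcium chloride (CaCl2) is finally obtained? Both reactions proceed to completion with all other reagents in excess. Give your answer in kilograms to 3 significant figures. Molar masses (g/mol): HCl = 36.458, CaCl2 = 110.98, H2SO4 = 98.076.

238 kg

210 kg = 210000 g.
n(H2SO4) = 210000 / 98.076 = 2141 mol.
Step 1 gives a 1:2 ratio of H2SO4 to HCl, so n(HCl) = 4282 mol.
In step 2 the HCl:CaCl2 ratio is 2:1, so n(CaCl2) = 2141 mol.
Mass of CaCl2 = 2141 × 110.98 = 237600 g = 238 kg.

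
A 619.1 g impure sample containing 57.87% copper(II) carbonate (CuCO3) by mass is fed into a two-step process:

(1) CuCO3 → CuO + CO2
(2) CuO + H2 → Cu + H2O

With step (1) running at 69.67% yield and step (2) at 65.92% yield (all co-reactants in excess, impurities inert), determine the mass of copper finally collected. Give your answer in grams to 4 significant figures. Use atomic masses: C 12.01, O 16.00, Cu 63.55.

84.63 g

Pure CuCO3 = 619.1 × 0.5787 = 358.27 g.
M(CuCO3) = 63.55 + 12.01 + 3(16.00) = 123.56 g/mol.
M(Cu) = 63.55 g/mol.
n(CuCO3) = 358.27 / 123.56 = 2.8996 mol.
Step 1 (CuCO3:CuO = 1:1): theoretical n(CuO) = 2.8996 mol; at 69.67% yield, n(CuO) = 2.0201 mol.
Step 2 (CuO:Cu = 1:1): theoretical n(Cu) = 2.0201 mol, so theoretical mass = 2.0201 × 63.55 = 128.38 g.
At 65.92% yield, actual mass of Cu = 128.38 × 0.6592 = 84.628 g.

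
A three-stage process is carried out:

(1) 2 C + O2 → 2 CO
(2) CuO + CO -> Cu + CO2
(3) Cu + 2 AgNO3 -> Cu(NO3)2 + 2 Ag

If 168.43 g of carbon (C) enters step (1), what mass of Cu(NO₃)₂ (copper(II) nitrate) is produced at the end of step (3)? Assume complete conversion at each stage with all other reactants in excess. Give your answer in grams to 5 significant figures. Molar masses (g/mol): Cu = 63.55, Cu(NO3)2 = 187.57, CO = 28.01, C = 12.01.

2630.5 g

n(C) = 168.43 / 12.01 = 14.0241 mol.
Reaction (1): C→CO ratio 2:2 ⇒ n(CO) = 14.0241 mol.
Reaction (2): CO→Cu ratio 1:1 ⇒ n(Cu) = 14.0241 mol.
Reaction (3): Cu→Cu(NO3)2 ratio 1:1 ⇒ n(Cu(NO3)2) = 14.0241 mol.
Mass of Cu(NO3)2 = 14.0241 × 187.57 = 2630.51 g.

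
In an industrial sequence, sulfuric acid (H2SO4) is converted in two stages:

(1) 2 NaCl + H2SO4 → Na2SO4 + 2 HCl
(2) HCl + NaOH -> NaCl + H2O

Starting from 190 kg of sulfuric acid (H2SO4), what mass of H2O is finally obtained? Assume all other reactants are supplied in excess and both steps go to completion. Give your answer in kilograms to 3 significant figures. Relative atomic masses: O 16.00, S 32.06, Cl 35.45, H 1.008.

M(H2SO4) = 2(1.008) + 32.06 + 4(16.00) = 98.076 g/mol.
M(H2O) = 2(1.008) + 16.00 = 18.016 g/mol.
190 kg = 190000 g.
n(H2SO4) = 190000 / 98.076 = 1937 mol.
Step 1 gives a 1:2 ratio of H2SO4 to HCl, so n(HCl) = 3875 mol.
In step 2 the HCl:H2O ratio is 1:1, so n(H2O) = 3875 mol.
Mass of H2O = 3875 × 18.016 = 69800 g = 69.8 kg.

69.8 kg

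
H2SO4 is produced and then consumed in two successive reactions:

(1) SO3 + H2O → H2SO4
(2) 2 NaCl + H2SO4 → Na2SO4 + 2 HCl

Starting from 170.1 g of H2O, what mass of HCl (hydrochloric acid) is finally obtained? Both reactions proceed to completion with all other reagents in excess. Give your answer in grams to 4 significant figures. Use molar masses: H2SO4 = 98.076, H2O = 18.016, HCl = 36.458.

688.4 g

n(H2O) = 170.10 / 18.016 = 9.4416 mol.
Step 1 gives a 1:1 ratio of H2O to H2SO4, so n(H2SO4) = 9.4416 mol.
In step 2 the H2SO4:HCl ratio is 1:2, so n(HCl) = 18.883 mol.
Mass of HCl = 18.883 × 36.458 = 688.44 g.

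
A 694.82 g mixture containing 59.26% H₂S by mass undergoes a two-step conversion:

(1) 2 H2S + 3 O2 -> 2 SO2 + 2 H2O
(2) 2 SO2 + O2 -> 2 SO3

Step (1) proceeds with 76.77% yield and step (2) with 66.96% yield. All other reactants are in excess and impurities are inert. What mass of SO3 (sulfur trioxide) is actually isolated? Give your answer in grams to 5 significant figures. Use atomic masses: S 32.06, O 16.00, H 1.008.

Pure H2S = 694.82 × 0.5926 = 411.750 g.
M(H2S) = 2(1.008) + 32.06 = 34.076 g/mol.
M(SO3) = 32.06 + 3(16.00) = 80.06 g/mol.
n(H2S) = 411.750 / 34.076 = 12.0833 mol.
Step 1 (H2S:SO2 = 2:2): theoretical n(SO2) = 12.0833 mol; at 76.77% yield, n(SO2) = 9.27634 mol.
Step 2 (SO2:SO3 = 2:2): theoretical n(SO3) = 9.27634 mol, so theoretical mass = 9.27634 × 80.06 = 742.664 g.
At 66.96% yield, actual mass of SO3 = 742.664 × 0.6696 = 497.288 g.

497.29 g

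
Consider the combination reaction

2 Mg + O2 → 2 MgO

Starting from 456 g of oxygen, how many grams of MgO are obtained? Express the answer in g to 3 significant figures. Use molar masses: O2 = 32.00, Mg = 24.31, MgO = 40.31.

1150 g

n(O2) = 456.0 g / 32.00 g/mol = 14.25 mol.
From the equation the O2:MgO mole ratio is 1:2, so n(MgO) = 14.25 × 2/1 = 28.50 mol.
Mass of MgO = 28.50 mol × 40.31 g/mol = 1149 g.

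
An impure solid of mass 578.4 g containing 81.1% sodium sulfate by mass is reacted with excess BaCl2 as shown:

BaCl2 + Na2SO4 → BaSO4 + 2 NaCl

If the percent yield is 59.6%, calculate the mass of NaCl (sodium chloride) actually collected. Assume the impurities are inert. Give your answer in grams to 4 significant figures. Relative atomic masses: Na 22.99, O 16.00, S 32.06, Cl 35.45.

Pure Na2SO4 available = 578.4 g × 0.811 = 469.08 g.
M(Na2SO4) = 2(22.99) + 32.06 + 4(16.00) = 142.04 g/mol.
M(NaCl) = 22.99 + 35.45 = 58.44 g/mol.
n(Na2SO4) = 469.08 g / 142.04 g/mol = 3.3025 mol.
From the equation the Na2SO4:NaCl mole ratio is 1:2, so n(NaCl) = 3.3025 × 2/1 = 6.6049 mol.
Mass of NaCl = 6.6049 mol × 58.44 g/mol = 385.99 g.
Actual mass collected = 385.99 g × 0.596 = 230.05 g.

230.1 g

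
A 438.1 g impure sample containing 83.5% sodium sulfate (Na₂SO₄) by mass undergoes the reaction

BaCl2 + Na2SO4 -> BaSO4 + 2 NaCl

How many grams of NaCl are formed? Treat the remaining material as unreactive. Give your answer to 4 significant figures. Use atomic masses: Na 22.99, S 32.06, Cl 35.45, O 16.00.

Mass of pure Na2SO4 = 438.1 g × 0.835 = 365.81 g.
M(Na2SO4) = 2(22.99) + 32.06 + 4(16.00) = 142.04 g/mol.
M(NaCl) = 22.99 + 35.45 = 58.44 g/mol.
n(Na2SO4) = 365.81 g / 142.04 g/mol = 2.5754 mol.
From the equation the Na2SO4:NaCl mole ratio is 1:2, so n(NaCl) = 2.5754 × 2/1 = 5.1509 mol.
Mass of NaCl = 5.1509 mol × 58.44 g/mol = 301.02 g.

301.0 g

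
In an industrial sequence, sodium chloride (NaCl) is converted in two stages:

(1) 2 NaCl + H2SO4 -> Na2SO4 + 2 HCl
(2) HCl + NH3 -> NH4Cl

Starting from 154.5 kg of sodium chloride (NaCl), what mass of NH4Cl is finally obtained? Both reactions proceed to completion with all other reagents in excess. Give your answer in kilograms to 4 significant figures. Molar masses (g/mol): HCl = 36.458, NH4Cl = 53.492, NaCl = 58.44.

141.4 kg

154.5 kg = 154500 g.
n(NaCl) = 154500 / 58.44 = 2643.7 mol.
Step 1 gives a 2:2 ratio of NaCl to HCl, so n(HCl) = 2643.7 mol.
In step 2 the HCl:NH4Cl ratio is 1:1, so n(NH4Cl) = 2643.7 mol.
Mass of NH4Cl = 2643.7 × 53.492 = 141420 g = 141.4 kg.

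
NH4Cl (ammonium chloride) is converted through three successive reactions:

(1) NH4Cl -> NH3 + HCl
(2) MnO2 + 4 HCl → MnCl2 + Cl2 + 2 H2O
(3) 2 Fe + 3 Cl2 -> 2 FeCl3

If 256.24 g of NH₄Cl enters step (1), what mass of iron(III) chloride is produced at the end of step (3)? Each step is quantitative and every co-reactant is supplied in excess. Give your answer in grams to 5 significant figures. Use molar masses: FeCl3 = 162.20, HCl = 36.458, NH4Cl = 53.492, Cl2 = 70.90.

n(NH4Cl) = 256.24 / 53.492 = 4.79025 mol.
Reaction (1): NH4Cl→HCl ratio 1:1 ⇒ n(HCl) = 4.79025 mol.
Reaction (2): HCl→Cl2 ratio 4:1 ⇒ n(Cl2) = 1.19756 mol.
Reaction (3): Cl2→FeCl3 ratio 3:2 ⇒ n(FeCl3) = 0.798375 mol.
Mass of FeCl3 = 0.798375 × 162.20 = 129.496 g.

129.50 g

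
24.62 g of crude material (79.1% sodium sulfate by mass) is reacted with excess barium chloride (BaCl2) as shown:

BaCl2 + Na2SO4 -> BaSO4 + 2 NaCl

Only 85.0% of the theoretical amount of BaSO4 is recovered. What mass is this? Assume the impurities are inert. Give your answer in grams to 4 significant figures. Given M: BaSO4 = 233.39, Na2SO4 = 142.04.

27.20 g

Pure Na2SO4 available = 24.62 g × 0.791 = 19.474 g.
n(Na2SO4) = 19.474 g / 142.04 g/mol = 0.13711 mol.
From the equation the Na2SO4:BaSO4 mole ratio is 1:1, so n(BaSO4) = 0.13711 × 1/1 = 0.13711 mol.
Mass of BaSO4 = 0.13711 mol × 233.39 g/mol = 31.999 g.
Actual mass collected = 31.999 g × 0.850 = 27.199 g.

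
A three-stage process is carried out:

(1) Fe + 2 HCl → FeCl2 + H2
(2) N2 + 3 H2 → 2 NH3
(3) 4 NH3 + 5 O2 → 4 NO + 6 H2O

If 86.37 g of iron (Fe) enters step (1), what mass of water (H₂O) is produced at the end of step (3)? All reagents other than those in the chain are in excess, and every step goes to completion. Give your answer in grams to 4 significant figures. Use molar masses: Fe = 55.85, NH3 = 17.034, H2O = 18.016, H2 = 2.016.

n(Fe) = 86.37 / 55.85 = 1.5465 mol.
Reaction (1): Fe→H2 ratio 1:1 ⇒ n(H2) = 1.5465 mol.
Reaction (2): H2→NH3 ratio 3:2 ⇒ n(NH3) = 1.0310 mol.
Reaction (3): NH3→H2O ratio 4:6 ⇒ n(H2O) = 1.5465 mol.
Mass of H2O = 1.5465 × 18.016 = 27.861 g.

27.86 g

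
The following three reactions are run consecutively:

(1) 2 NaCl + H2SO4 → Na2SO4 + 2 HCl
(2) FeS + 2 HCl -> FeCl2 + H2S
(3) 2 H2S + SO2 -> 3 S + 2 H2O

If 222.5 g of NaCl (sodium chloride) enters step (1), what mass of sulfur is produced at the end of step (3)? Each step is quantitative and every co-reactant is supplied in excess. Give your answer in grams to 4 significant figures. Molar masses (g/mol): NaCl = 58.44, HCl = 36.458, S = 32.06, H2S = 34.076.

91.55 g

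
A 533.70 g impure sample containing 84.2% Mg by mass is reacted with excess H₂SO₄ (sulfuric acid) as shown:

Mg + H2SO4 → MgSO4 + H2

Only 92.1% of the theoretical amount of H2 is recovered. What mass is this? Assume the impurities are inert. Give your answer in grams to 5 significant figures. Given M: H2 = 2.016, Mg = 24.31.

34.322 g

Pure Mg available = 533.70 g × 0.842 = 449.375 g.
n(Mg) = 449.375 g / 24.31 g/mol = 18.4852 mol.
From the equation the Mg:H2 mole ratio is 1:1, so n(H2) = 18.4852 × 1/1 = 18.4852 mol.
Mass of H2 = 18.4852 mol × 2.016 g/mol = 37.2662 g.
Actual mass collected = 37.2662 g × 0.921 = 34.3222 g.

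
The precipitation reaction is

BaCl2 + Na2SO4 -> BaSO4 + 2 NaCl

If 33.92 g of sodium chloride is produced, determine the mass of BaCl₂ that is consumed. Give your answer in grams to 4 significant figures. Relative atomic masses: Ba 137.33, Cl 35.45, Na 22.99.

60.43 g

M(NaCl) = 22.99 + 35.45 = 58.44 g/mol.
M(BaCl2) = 137.33 + 2(35.45) = 208.23 g/mol.
n(NaCl) = 33.920 g / 58.44 g/mol = 0.58042 mol.
From the equation the NaCl:BaCl2 mole ratio is 2:1, so n(BaCl2) = 0.58042 × 1/2 = 0.29021 mol.
Mass of BaCl2 = 0.29021 mol × 208.23 g/mol = 60.431 g.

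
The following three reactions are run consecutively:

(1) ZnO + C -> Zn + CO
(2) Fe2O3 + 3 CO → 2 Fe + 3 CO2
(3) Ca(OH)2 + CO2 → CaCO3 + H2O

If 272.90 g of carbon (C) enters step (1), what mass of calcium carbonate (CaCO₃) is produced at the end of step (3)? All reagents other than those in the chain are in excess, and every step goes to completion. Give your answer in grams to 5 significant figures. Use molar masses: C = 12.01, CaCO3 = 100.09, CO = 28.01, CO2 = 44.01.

2274.3 g

n(C) = 272.90 / 12.01 = 22.7227 mol.
Reaction (1): C→CO ratio 1:1 ⇒ n(CO) = 22.7227 mol.
Reaction (2): CO→CO2 ratio 3:3 ⇒ n(CO2) = 22.7227 mol.
Reaction (3): CO2→CaCO3 ratio 1:1 ⇒ n(CaCO3) = 22.7227 mol.
Mass of CaCO3 = 22.7227 × 100.09 = 2274.32 g.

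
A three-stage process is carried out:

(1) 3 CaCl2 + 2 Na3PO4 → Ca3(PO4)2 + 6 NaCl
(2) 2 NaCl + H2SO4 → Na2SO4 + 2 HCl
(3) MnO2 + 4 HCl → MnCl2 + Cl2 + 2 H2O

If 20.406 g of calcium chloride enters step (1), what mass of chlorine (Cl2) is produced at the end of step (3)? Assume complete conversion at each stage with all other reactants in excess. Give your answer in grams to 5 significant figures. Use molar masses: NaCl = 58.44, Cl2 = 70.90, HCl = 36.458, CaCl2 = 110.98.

6.5182 g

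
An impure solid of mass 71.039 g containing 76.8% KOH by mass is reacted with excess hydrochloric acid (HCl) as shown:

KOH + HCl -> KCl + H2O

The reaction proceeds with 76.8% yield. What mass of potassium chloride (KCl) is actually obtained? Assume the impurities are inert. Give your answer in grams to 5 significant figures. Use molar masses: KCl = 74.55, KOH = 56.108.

Pure KOH available = 71.039 g × 0.768 = 54.5580 g.
n(KOH) = 54.5580 g / 56.108 g/mol = 0.972374 mol.
From the equation the KOH:KCl mole ratio is 1:1, so n(KCl) = 0.972374 × 1/1 = 0.972374 mol.
Mass of KCl = 0.972374 mol × 74.55 g/mol = 72.4905 g.
Actual mass collected = 72.4905 g × 0.768 = 55.6727 g.

55.673 g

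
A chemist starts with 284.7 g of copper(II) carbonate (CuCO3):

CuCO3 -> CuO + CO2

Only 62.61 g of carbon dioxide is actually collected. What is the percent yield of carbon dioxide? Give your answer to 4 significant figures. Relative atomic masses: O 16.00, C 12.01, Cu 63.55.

M(CuCO3) = 63.55 + 12.01 + 3(16.00) = 123.56 g/mol.
M(CO2) = 12.01 + 2(16.00) = 44.01 g/mol.
n(CuCO3) = 284.70 g / 123.56 g/mol = 2.3041 mol.
From the equation the CuCO3:CO2 mole ratio is 1:1, so n(CO2) = 2.3041 × 1/1 = 2.3041 mol.
Mass of CO2 = 2.3041 mol × 44.01 g/mol = 101.41 g.
This is the theoretical yield. Percent yield = 62.61 g / 101.41 g × 100% = 61.742%.

61.74 %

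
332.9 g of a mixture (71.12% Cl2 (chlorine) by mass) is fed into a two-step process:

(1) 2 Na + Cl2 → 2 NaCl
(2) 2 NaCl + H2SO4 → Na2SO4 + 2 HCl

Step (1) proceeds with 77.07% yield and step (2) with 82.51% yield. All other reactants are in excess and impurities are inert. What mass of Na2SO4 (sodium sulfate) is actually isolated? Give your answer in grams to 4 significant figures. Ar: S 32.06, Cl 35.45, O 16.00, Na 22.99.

301.6 g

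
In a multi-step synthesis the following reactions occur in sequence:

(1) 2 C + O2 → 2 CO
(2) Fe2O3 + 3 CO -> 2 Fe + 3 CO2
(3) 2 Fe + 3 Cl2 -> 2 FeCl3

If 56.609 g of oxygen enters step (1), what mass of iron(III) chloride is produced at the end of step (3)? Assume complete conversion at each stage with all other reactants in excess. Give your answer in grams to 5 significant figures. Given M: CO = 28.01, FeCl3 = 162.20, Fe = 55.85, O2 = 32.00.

382.58 g

n(O2) = 56.609 / 32.00 = 1.76903 mol.
Reaction (1): O2→CO ratio 1:2 ⇒ n(CO) = 3.53806 mol.
Reaction (2): CO→Fe ratio 3:2 ⇒ n(Fe) = 2.35871 mol.
Reaction (3): Fe→FeCl3 ratio 2:2 ⇒ n(FeCl3) = 2.35871 mol.
Mass of FeCl3 = 2.35871 × 162.20 = 382.582 g.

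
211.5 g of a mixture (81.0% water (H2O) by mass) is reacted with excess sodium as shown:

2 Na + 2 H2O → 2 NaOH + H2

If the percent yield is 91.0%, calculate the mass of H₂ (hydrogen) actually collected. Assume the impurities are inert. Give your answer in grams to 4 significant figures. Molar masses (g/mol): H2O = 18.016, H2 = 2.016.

8.722 g

Pure H2O available = 211.5 g × 0.810 = 171.31 g.
n(H2O) = 171.31 g / 18.016 g/mol = 9.5090 mol.
From the equation the H2O:H2 mole ratio is 2:1, so n(H2) = 9.5090 × 1/2 = 4.7545 mol.
Mass of H2 = 4.7545 mol × 2.016 g/mol = 9.5851 g.
Actual mass collected = 9.5851 g × 0.910 = 8.7225 g.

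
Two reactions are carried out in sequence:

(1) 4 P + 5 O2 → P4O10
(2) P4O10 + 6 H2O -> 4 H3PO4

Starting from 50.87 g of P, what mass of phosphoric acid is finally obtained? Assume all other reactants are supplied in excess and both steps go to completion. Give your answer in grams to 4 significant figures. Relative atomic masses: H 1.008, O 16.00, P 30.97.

161.0 g

M(P) = 30.97 g/mol.
M(H3PO4) = 3(1.008) + 30.97 + 4(16.00) = 97.994 g/mol.
n(P) = 50.870 / 30.97 = 1.6426 mol.
Step 1 gives a 4:1 ratio of P to P4O10, so n(P4O10) = 0.41064 mol.
In step 2 the P4O10:H3PO4 ratio is 1:4, so n(H3PO4) = 1.6426 mol.
Mass of H3PO4 = 1.6426 × 97.994 = 160.96 g.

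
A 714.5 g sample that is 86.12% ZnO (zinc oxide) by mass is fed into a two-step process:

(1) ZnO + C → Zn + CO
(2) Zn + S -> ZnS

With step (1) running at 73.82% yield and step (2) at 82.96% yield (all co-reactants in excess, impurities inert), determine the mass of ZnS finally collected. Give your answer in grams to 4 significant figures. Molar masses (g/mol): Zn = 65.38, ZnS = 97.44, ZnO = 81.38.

451.2 g

Pure ZnO = 714.5 × 0.8612 = 615.33 g.
n(ZnO) = 615.33 / 81.38 = 7.5612 mol.
Step 1 (ZnO:Zn = 1:1): theoretical n(Zn) = 7.5612 mol; at 73.82% yield, n(Zn) = 5.5817 mol.
Step 2 (Zn:ZnS = 1:1): theoretical n(ZnS) = 5.5817 mol, so theoretical mass = 5.5817 × 97.44 = 543.88 g.
At 82.96% yield, actual mass of ZnS = 543.88 × 0.8296 = 451.20 g.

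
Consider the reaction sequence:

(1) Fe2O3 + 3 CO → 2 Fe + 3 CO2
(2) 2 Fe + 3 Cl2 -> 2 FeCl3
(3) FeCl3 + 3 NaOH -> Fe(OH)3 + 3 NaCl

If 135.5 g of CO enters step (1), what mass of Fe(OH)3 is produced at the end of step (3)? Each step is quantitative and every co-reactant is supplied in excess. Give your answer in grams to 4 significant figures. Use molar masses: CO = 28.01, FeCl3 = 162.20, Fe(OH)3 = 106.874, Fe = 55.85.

344.7 g

n(CO) = 135.5 / 28.01 = 4.8376 mol.
Reaction (1): CO→Fe ratio 3:2 ⇒ n(Fe) = 3.2250 mol.
Reaction (2): Fe→FeCl3 ratio 2:2 ⇒ n(FeCl3) = 3.2250 mol.
Reaction (3): FeCl3→Fe(OH)3 ratio 1:1 ⇒ n(Fe(OH)3) = 3.2250 mol.
Mass of Fe(OH)3 = 3.2250 × 106.874 = 344.67 g.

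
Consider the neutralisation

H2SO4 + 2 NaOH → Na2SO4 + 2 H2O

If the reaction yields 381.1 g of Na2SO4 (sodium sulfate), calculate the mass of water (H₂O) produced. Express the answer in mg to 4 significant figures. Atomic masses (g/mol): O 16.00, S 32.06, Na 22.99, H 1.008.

M(Na2SO4) = 2(22.99) + 32.06 + 4(16.00) = 142.04 g/mol.
M(H2O) = 2(1.008) + 16.00 = 18.016 g/mol.
n(Na2SO4) = 381.10 g / 142.04 g/mol = 2.6830 mol.
From the equation the Na2SO4:H2O mole ratio is 1:2, so n(H2O) = 2.6830 × 2/1 = 5.3661 mol.
Mass of H2O = 5.3661 mol × 18.016 g/mol = 96.676 g.
Converting to mg: 96.676 g = 96680 mg.

96680 mg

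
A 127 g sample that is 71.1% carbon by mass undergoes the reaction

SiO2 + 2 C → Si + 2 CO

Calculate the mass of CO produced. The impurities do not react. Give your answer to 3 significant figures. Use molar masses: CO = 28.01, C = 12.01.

Mass of pure C = 127 g × 0.711 = 90.30 g.
n(C) = 90.30 g / 12.01 g/mol = 7.518 mol.
From the equation the C:CO mole ratio is 2:2, so n(CO) = 7.518 × 2/2 = 7.518 mol.
Mass of CO = 7.518 mol × 28.01 g/mol = 210.6 g.

211 g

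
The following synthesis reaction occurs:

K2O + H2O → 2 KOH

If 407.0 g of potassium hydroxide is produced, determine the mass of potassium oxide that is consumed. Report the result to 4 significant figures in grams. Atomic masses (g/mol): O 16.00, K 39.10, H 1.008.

341.7 g

M(KOH) = 39.10 + 16.00 + 1.008 = 56.108 g/mol.
M(K2O) = 2(39.10) + 16.00 = 94.20 g/mol.
n(KOH) = 407.00 g / 56.108 g/mol = 7.2539 mol.
From the equation the KOH:K2O mole ratio is 2:1, so n(K2O) = 7.2539 × 1/2 = 3.6269 mol.
Mass of K2O = 3.6269 mol × 94.20 g/mol = 341.66 g.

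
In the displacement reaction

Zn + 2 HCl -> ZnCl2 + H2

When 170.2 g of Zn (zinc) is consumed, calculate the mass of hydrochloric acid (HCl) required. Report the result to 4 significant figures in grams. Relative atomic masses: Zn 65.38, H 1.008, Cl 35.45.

M(Zn) = 65.38 g/mol.
M(HCl) = 1.008 + 35.45 = 36.458 g/mol.
n(Zn) = 170.20 g / 65.38 g/mol = 2.6032 mol.
From the equation the Zn:HCl mole ratio is 1:2, so n(HCl) = 2.6032 × 2/1 = 5.2065 mol.
Mass of HCl = 5.2065 mol × 36.458 g/mol = 189.82 g.

189.8 g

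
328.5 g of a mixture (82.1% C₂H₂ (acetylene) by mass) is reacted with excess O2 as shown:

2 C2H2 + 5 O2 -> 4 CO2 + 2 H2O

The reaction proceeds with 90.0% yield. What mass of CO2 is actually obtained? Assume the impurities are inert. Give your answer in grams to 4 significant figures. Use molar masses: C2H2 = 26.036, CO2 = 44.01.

820.6 g

Pure C2H2 available = 328.5 g × 0.821 = 269.70 g.
n(C2H2) = 269.70 g / 26.036 g/mol = 10.359 mol.
From the equation the C2H2:CO2 mole ratio is 2:4, so n(CO2) = 10.359 × 4/2 = 20.717 mol.
Mass of CO2 = 20.717 mol × 44.01 g/mol = 911.77 g.
Actual mass collected = 911.77 g × 0.900 = 820.59 g.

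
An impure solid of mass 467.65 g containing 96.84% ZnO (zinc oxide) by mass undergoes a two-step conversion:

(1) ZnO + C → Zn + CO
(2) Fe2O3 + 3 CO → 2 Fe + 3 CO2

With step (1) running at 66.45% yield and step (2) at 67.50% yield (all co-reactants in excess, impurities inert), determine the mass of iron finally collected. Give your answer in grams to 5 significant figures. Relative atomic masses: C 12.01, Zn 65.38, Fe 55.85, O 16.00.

92.937 g

Pure ZnO = 467.65 × 0.9684 = 452.872 g.
M(ZnO) = 65.38 + 16.00 = 81.38 g/mol.
M(Fe) = 55.85 g/mol.
n(ZnO) = 452.872 / 81.38 = 5.56491 mol.
Step 1 (ZnO:CO = 1:1): theoretical n(CO) = 5.56491 mol; at 66.45% yield, n(CO) = 3.69788 mol.
Step 2 (CO:Fe = 3:2): theoretical n(Fe) = 2.46525 mol, so theoretical mass = 2.46525 × 55.85 = 137.684 g.
At 67.50% yield, actual mass of Fe = 137.684 × 0.6750 = 92.9370 g.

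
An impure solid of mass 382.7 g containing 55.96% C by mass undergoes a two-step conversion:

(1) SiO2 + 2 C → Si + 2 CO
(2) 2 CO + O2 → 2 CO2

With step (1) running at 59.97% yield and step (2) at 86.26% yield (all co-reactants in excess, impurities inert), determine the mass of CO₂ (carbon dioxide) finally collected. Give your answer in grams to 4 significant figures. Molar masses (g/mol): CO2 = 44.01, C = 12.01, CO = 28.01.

406.0 g

Pure C = 382.7 × 0.5596 = 214.16 g.
n(C) = 214.16 / 12.01 = 17.832 mol.
Step 1 (C:CO = 2:2): theoretical n(CO) = 17.832 mol; at 59.97% yield, n(CO) = 10.694 mol.
Step 2 (CO:CO2 = 2:2): theoretical n(CO2) = 10.694 mol, so theoretical mass = 10.694 × 44.01 = 470.63 g.
At 86.26% yield, actual mass of CO2 = 470.63 × 0.8626 = 405.96 g.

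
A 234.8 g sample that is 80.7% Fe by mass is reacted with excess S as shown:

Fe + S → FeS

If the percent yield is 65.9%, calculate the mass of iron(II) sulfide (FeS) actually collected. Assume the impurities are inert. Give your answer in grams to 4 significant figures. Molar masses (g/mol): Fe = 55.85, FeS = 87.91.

196.5 g

Pure Fe available = 234.8 g × 0.807 = 189.48 g.
n(Fe) = 189.48 g / 55.85 g/mol = 3.3927 mol.
From the equation the Fe:FeS mole ratio is 1:1, so n(FeS) = 3.3927 × 1/1 = 3.3927 mol.
Mass of FeS = 3.3927 mol × 87.91 g/mol = 298.25 g.
Actual mass collected = 298.25 g × 0.659 = 196.55 g.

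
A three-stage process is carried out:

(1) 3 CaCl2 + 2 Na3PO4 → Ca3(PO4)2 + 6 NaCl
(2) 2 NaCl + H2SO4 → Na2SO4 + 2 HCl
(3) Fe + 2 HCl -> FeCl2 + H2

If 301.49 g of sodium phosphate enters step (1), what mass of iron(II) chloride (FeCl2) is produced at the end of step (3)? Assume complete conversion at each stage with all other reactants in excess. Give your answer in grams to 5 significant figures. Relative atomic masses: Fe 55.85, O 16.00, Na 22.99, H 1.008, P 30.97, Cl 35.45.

349.64 g

M(Na3PO4) = 3(22.99) + 30.97 + 4(16.00) = 163.94 g/mol.
M(FeCl2) = 55.85 + 2(35.45) = 126.75 g/mol.
n(Na3PO4) = 301.49 / 163.94 = 1.83903 mol.
Reaction (1): Na3PO4→NaCl ratio 2:6 ⇒ n(NaCl) = 5.51708 mol.
Reaction (2): NaCl→HCl ratio 2:2 ⇒ n(HCl) = 5.51708 mol.
Reaction (3): HCl→FeCl2 ratio 2:1 ⇒ n(FeCl2) = 2.75854 mol.
Mass of FeCl2 = 2.75854 × 126.75 = 349.645 g.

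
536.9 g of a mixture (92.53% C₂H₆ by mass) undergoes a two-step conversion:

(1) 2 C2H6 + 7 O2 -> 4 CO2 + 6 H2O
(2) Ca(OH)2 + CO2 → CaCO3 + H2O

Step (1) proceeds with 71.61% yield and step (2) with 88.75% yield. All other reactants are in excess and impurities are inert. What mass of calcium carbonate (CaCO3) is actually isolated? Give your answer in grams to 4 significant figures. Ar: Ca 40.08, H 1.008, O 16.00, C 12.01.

2102 g

Pure C2H6 = 536.9 × 0.9253 = 496.79 g.
M(C2H6) = 2(12.01) + 6(1.008) = 30.068 g/mol.
M(CaCO3) = 40.08 + 12.01 + 3(16.00) = 100.09 g/mol.
n(C2H6) = 496.79 / 30.068 = 16.522 mol.
Step 1 (C2H6:CO2 = 2:4): theoretical n(CO2) = 33.045 mol; at 71.61% yield, n(CO2) = 23.663 mol.
Step 2 (CO2:CaCO3 = 1:1): theoretical n(CaCO3) = 23.663 mol, so theoretical mass = 23.663 × 100.09 = 2368.5 g.
At 88.75% yield, actual mass of CaCO3 = 2368.5 × 0.8875 = 2102.0 g.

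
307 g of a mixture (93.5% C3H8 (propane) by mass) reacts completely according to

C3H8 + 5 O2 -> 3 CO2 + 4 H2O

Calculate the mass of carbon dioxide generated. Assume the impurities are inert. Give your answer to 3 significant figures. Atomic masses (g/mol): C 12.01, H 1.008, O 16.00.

Mass of pure C3H8 = 307 g × 0.935 = 287.0 g.
M(C3H8) = 3(12.01) + 8(1.008) = 44.094 g/mol.
M(CO2) = 12.01 + 2(16.00) = 44.01 g/mol.
n(C3H8) = 287.0 g / 44.094 g/mol = 6.510 mol.
From the equation the C3H8:CO2 mole ratio is 1:3, so n(CO2) = 6.510 × 3/1 = 19.53 mol.
Mass of CO2 = 19.53 mol × 44.01 g/mol = 859.5 g.

859 g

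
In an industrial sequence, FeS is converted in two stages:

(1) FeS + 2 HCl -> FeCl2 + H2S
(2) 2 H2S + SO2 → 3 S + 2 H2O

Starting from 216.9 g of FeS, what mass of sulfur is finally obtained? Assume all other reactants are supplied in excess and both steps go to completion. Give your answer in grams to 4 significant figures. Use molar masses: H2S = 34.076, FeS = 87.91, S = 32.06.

118.7 g

n(FeS) = 216.90 / 87.91 = 2.4673 mol.
Step 1 gives a 1:1 ratio of FeS to H2S, so n(H2S) = 2.4673 mol.
In step 2 the H2S:S ratio is 2:3, so n(S) = 3.7009 mol.
Mass of S = 3.7009 × 32.06 = 118.65 g.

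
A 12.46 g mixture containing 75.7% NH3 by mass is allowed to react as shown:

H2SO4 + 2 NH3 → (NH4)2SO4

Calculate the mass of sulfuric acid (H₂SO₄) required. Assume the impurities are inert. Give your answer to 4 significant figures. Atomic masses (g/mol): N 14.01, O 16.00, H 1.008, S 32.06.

27.15 g

Mass of pure NH3 = 12.46 g × 0.757 = 9.4322 g.
M(NH3) = 14.01 + 3(1.008) = 17.034 g/mol.
M(H2SO4) = 2(1.008) + 32.06 + 4(16.00) = 98.076 g/mol.
n(NH3) = 9.4322 g / 17.034 g/mol = 0.55373 mol.
From the equation the NH3:H2SO4 mole ratio is 2:1, so n(H2SO4) = 0.55373 × 1/2 = 0.27686 mol.
Mass of H2SO4 = 0.27686 mol × 98.076 g/mol = 27.154 g.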